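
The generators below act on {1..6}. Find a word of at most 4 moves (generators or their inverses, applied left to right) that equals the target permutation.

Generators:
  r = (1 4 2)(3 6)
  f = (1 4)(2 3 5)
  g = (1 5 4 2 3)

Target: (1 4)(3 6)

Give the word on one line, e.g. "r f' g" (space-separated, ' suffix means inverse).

  after g: (1 5 4 2 3)
  after g: (1 4 3 5 2)
  after f': (2 4)
  after r: (1 4)(3 6)

g g f' r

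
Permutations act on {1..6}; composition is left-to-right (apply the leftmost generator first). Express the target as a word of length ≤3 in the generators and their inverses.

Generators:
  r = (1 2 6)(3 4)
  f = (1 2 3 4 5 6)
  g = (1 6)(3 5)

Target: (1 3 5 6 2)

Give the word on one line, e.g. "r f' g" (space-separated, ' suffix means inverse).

  after r: (1 2 6)(3 4)
  after f: (1 3 5 6 2)

r f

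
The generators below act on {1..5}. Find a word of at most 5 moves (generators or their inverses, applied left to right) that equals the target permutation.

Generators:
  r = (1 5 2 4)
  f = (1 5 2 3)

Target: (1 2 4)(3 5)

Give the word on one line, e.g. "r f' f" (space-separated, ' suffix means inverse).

r' f' r'

  after r': (1 4 2 5)
  after f': (1 4 5 3 2)
  after r': (1 2 4)(3 5)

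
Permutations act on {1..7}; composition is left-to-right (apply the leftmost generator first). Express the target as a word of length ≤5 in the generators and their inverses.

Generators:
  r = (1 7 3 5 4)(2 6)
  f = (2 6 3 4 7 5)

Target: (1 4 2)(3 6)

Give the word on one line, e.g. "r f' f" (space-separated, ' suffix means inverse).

  after f': (2 5 7 4 3 6)
  after f': (2 7 3)(4 6 5)
  after r': (1 4 2)(3 6)

f' f' r'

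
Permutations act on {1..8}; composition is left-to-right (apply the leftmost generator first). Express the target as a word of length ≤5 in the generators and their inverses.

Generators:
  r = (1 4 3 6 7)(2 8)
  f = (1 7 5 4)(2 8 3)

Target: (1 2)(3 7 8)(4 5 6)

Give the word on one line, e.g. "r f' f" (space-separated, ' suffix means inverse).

r' r' f' r' f

  after r': (1 7 6 3 4)(2 8)
  after r': (1 6 4 7 3)
  after f': (1 6 5 7 8 2 3 4)
  after r': (1 3)(2 4 7)(5 6)
  after f: (1 2)(3 7 8)(4 5 6)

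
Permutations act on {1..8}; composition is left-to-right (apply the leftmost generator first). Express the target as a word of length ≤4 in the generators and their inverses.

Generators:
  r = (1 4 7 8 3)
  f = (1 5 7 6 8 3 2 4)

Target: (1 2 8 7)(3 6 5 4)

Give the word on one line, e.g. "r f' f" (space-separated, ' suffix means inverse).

f' f'

  after f': (1 4 2 3 8 6 7 5)
  after f': (1 2 8 7)(3 6 5 4)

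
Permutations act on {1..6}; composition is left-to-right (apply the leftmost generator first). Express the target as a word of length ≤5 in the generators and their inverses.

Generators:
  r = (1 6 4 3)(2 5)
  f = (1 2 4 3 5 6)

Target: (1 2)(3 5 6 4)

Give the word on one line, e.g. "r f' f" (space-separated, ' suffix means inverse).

r r f f r

  after r: (1 6 4 3)(2 5)
  after r: (1 4)(3 6)
  after f: (1 3)(2 4)(5 6)
  after f: (1 5)(2 3)
  after r: (1 2)(3 5 6 4)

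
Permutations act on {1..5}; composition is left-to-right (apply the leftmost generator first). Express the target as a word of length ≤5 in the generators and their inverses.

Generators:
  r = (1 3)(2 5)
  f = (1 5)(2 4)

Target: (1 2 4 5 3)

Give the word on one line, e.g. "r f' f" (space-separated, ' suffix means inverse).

f r' f f

  after f: (1 5)(2 4)
  after r': (1 2 4 5 3)
  after f: (1 4)(3 5)
  after f: (1 2 4 5 3)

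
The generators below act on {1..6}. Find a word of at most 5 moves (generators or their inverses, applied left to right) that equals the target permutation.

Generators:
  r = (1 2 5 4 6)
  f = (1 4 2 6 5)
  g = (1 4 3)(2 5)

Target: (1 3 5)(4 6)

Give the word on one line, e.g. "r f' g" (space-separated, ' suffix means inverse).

g' f' f'

  after g': (1 3 4)(2 5)
  after f': (1 3)(2 6)(4 5)
  after f': (1 3 5)(4 6)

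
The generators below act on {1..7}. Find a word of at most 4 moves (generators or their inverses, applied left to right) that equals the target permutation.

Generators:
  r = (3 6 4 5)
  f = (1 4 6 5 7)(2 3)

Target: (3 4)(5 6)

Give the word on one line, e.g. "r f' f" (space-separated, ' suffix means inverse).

r' r'

  after r': (3 5 4 6)
  after r': (3 4)(5 6)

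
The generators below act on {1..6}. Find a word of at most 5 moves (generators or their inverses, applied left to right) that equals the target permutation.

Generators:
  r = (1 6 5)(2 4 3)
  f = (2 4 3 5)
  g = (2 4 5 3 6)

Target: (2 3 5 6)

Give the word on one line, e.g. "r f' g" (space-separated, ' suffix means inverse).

f g' f' f'

  after f: (2 4 3 5)
  after g': (3 4 5 6)
  after f': (2 5 6 4 3)
  after f': (2 3 5 6)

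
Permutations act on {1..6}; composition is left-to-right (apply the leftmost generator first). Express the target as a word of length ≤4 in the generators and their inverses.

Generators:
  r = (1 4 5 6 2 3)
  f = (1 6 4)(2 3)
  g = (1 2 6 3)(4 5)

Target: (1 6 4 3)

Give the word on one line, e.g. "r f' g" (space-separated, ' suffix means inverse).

  after r': (1 3 2 6 5 4)
  after g': (1 6 4 3)

r' g'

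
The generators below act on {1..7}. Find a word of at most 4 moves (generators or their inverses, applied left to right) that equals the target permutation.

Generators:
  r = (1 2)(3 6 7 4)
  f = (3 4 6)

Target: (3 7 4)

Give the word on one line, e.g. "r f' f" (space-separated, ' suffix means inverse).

r r f

  after r: (1 2)(3 6 7 4)
  after r: (3 7)(4 6)
  after f: (3 7 4)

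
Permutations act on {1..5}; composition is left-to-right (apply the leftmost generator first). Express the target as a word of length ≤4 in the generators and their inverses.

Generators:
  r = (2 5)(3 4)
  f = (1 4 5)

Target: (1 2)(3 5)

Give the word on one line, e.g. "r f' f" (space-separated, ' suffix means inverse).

f' r' f

  after f': (1 5 4)
  after r': (1 2 5 3 4)
  after f: (1 2)(3 5)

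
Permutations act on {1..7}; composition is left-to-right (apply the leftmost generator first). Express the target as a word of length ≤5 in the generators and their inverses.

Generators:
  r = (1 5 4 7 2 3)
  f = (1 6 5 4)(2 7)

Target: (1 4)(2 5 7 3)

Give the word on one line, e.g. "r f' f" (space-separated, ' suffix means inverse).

f r' f r

  after f: (1 6 5 4)(2 7)
  after r': (1 6)(2 4 3)
  after f: (1 5 4 3 7 2)
  after r: (1 4)(2 5 7 3)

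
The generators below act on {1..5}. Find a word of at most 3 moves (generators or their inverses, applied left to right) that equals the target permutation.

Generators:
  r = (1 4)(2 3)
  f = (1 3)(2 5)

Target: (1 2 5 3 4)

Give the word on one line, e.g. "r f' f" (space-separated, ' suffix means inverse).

  after f': (1 3)(2 5)
  after r': (1 2 5 3 4)

f' r'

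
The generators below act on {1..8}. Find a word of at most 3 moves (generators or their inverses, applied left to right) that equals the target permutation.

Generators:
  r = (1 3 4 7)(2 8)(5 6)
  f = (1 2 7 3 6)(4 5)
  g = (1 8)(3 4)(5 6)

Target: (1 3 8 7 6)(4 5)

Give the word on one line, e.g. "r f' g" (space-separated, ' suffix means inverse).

r' g' f

  after r': (1 7 4 3)(2 8)(5 6)
  after g': (1 7 3 8 2)
  after f: (1 3 8 7 6)(4 5)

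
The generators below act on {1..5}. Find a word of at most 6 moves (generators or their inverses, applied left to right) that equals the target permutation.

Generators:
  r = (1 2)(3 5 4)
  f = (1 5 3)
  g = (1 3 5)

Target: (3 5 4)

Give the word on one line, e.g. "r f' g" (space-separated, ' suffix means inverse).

  after r': (1 2)(3 4 5)
  after f': (1 2 3 4)
  after g': (1 2)(3 4 5)
  after r': (3 5 4)

r' f' g' r'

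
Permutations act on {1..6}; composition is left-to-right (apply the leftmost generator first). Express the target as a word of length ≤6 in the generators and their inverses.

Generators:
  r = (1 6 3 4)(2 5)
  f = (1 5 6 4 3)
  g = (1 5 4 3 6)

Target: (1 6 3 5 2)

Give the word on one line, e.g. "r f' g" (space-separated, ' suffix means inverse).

  after r: (1 6 3 4)(2 5)
  after g: (2 4 5)
  after r': (1 4 2 3 6)
  after r': (1 3)(2 6 4 5)
  after g: (1 6 3 5 2)

r g r' r' g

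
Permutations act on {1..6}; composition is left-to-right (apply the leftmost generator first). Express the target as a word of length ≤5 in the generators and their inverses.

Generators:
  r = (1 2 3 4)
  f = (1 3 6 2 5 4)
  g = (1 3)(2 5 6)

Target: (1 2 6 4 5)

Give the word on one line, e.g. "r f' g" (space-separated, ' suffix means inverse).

g r f' f'

  after g: (1 3)(2 5 6)
  after r: (1 4)(2 5 6 3)
  after f': (1 5 3 6)
  after f': (1 2 6 4 5)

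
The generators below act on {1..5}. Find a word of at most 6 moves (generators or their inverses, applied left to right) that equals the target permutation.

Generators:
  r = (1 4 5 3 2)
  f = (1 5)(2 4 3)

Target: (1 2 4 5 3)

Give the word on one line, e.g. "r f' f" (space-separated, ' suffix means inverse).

f f f r' f'

  after f: (1 5)(2 4 3)
  after f: (2 3 4)
  after f: (1 5)
  after r': (1 4)(2 3 5)
  after f': (1 2 4 5 3)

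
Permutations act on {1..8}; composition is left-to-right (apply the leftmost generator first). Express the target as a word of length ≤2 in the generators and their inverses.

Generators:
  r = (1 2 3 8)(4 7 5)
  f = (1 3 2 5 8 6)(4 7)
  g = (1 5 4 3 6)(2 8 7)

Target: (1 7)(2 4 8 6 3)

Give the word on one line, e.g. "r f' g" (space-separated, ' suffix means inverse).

  after r: (1 2 3 8)(4 7 5)
  after g': (1 7)(2 4 8 6 3)

r g'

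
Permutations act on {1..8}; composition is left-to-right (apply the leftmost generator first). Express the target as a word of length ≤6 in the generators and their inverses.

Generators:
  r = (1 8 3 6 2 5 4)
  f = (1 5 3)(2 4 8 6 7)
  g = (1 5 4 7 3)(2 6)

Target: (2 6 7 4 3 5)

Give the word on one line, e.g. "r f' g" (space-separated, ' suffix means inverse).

g' f' r r

  after g': (1 3 7 4 5)(2 6)
  after f': (1 5 3 6 7 2 8 4)
  after r: (1 4 8)(2 3)(5 6 7)
  after r: (2 6 7 4 3 5)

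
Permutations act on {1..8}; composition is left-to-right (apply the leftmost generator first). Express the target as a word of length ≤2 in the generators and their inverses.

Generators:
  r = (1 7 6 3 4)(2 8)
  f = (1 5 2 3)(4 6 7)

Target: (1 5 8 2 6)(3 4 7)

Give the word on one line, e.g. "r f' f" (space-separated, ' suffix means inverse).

  after f: (1 5 2 3)(4 6 7)
  after r': (1 5 8 2 6)(3 4 7)

f r'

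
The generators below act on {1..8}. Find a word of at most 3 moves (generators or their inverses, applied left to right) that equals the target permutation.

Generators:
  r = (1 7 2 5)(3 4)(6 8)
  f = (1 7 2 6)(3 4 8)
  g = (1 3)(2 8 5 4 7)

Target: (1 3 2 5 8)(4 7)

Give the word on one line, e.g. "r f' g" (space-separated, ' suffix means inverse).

g' r' r'

  after g': (1 3)(2 7 4 5 8)
  after r': (1 4 2)(3 5 6 8 7)
  after r': (1 3 2 5 8)(4 7)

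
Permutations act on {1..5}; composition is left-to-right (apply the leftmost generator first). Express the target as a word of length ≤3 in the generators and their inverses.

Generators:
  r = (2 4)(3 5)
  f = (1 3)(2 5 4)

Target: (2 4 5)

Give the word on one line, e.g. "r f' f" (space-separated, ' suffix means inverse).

  after f: (1 3)(2 5 4)
  after f: (2 4 5)

f f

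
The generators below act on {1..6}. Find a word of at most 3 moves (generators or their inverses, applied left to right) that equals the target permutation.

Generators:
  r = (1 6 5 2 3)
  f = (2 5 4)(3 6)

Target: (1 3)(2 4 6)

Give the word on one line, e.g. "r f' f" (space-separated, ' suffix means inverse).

  after f': (2 4 5)(3 6)
  after r': (1 3)(2 4 6)

f' r'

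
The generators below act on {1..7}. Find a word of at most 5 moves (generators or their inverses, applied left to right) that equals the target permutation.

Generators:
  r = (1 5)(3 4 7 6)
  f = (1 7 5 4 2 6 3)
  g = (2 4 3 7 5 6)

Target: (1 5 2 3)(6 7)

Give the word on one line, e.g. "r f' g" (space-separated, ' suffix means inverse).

  after f': (1 3 6 2 4 5 7)
  after r: (1 4)(2 7 5 6)
  after f: (1 2 5 3)(4 7)
  after g': (1 6 5 4 3)(2 7)
  after g': (1 5 2 3)(6 7)

f' r f g' g'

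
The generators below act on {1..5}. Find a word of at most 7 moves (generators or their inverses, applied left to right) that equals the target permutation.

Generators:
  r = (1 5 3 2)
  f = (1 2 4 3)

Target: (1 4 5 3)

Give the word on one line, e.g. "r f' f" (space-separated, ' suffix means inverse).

  after r: (1 5 3 2)
  after f': (1 5 4 2 3)
  after r: (1 3 5 4)
  after r: (1 2)(4 5)
  after f: (1 4 5 3)

r f' r r f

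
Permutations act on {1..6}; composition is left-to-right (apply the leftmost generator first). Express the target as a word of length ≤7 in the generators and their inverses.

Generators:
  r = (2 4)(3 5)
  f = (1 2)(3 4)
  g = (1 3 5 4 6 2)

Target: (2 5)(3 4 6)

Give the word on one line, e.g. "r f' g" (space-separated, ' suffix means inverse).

r' g' f r r

  after r': (2 4)(3 5)
  after g': (1 2 5)(4 6)
  after f: (2 5)(3 4 6)
  after r: (2 3)(4 6 5)
  after r: (2 5)(3 4 6)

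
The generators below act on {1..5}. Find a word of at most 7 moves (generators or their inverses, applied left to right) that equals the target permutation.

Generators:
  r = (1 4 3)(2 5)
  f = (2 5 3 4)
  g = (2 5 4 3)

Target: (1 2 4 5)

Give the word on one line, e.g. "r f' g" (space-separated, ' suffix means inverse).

  after g': (2 3 4 5)
  after r': (1 3)(2 4)
  after r': (1 4 5 2)
  after g': (1 5 3 4 2)
  after r: (1 2 4 5)

g' r' r' g' r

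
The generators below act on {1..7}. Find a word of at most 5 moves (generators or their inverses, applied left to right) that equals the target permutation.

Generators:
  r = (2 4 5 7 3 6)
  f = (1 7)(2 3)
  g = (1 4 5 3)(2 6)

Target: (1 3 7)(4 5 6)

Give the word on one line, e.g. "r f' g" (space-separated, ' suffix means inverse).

  after r': (2 6 3 7 5 4)
  after f': (1 7 5 4 3)(2 6)
  after g: (1 7 3 4)
  after g: (1 7)(2 6)(3 5)
  after r: (1 3 7)(4 5 6)

r' f' g g r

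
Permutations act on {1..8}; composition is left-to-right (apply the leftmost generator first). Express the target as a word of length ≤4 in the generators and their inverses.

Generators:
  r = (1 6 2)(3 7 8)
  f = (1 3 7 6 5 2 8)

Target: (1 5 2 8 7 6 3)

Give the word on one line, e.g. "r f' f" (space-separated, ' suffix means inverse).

  after r': (1 2 6)(3 8 7)
  after f': (1 5 6 8 3 2 7)
  after r: (1 5 2 8 7 6 3)

r' f' r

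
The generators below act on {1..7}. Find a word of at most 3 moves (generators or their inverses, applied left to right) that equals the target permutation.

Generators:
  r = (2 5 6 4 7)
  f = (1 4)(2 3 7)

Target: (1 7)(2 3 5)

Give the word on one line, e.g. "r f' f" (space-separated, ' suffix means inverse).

  after r': (2 7 4 6 5)
  after f': (1 4 6 5 7)(2 3)
  after r: (1 7)(2 3 5)

r' f' r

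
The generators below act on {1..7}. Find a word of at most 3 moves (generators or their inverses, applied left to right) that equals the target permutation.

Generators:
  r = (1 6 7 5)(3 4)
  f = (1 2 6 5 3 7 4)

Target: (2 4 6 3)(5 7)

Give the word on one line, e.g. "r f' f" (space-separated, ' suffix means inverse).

f r' f'

  after f: (1 2 6 5 3 7 4)
  after r': (1 2)(3 6 7)(4 5)
  after f': (2 4 6 3)(5 7)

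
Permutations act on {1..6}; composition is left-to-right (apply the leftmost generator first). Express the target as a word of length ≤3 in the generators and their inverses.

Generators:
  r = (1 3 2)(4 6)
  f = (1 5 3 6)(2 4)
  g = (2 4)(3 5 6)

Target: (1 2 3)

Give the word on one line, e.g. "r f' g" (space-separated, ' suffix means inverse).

  after r: (1 3 2)(4 6)
  after r: (1 2 3)

r r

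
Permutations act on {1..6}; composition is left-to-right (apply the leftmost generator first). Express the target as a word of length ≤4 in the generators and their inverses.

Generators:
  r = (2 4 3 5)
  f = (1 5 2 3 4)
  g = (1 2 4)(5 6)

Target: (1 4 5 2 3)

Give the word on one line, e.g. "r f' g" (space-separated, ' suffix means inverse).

  after r': (2 5 3 4)
  after r': (2 3)(4 5)
  after g: (1 2 3 4 6 5)
  after g: (1 4 5 2 3)

r' r' g g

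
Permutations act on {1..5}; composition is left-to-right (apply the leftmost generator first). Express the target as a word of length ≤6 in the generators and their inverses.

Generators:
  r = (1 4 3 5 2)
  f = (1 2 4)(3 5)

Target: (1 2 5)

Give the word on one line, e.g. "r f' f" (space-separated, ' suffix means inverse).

r f' f' r'

  after r: (1 4 3 5 2)
  after f': (1 2 4 5)
  after f': (3 5 4)
  after r': (1 2 5)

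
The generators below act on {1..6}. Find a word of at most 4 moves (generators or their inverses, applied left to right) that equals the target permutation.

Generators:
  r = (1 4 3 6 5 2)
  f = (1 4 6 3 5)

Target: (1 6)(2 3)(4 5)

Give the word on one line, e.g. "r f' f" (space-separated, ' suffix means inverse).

  after r': (1 2 5 6 3 4)
  after r': (1 5 3)(2 6 4)
  after r': (1 6)(2 3)(4 5)

r' r' r'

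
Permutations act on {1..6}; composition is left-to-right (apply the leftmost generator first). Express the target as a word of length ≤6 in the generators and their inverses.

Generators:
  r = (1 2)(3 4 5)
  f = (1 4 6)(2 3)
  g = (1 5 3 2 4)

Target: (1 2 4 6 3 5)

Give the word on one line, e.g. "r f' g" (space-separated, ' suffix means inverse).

  after f: (1 4 6)(2 3)
  after g': (1 2 5)(4 6)
  after r: (2 3 4 6 5)
  after r: (1 2 4 6 3 5)

f g' r r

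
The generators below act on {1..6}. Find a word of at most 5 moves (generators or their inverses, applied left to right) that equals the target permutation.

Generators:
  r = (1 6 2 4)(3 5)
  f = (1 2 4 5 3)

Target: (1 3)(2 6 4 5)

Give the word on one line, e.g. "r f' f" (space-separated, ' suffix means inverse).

  after r': (1 4 2 6)(3 5)
  after f: (1 5)(2 6)
  after f: (1 3)(2 6 4 5)

r' f f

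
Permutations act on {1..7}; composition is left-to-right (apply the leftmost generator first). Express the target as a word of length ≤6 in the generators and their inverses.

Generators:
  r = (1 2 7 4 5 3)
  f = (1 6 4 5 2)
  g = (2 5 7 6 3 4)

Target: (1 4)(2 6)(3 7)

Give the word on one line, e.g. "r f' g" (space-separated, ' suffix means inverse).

f g' r' g'

  after f: (1 6 4 5 2)
  after g': (1 7 5 4 2)(3 6)
  after r': (1 2 3 6 5 7 4)
  after g': (1 4)(2 6)(3 7)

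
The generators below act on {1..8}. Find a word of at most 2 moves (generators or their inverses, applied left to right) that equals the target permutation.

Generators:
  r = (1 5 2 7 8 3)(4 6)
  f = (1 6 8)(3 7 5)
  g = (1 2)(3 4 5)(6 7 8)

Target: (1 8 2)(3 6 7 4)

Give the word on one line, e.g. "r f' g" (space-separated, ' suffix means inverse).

f g'

  after f: (1 6 8)(3 7 5)
  after g': (1 8 2)(3 6 7 4)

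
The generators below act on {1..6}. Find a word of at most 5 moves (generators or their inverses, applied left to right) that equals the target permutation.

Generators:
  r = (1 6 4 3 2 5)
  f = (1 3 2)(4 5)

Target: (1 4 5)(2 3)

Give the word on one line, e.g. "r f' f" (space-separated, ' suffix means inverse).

  after r': (1 5 2 3 4 6)
  after r': (1 2 4)(3 6 5)
  after f: (2 5)(3 6 4)
  after r': (1 5 3)
  after f': (1 4 5)(2 3)

r' r' f r' f'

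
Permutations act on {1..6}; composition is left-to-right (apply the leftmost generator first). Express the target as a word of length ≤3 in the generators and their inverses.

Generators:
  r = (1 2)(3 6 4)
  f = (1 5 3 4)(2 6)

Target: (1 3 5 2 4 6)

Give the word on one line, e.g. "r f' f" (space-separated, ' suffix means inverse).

  after f': (1 4 3 5)(2 6)
  after r: (1 3 5 2 4 6)

f' r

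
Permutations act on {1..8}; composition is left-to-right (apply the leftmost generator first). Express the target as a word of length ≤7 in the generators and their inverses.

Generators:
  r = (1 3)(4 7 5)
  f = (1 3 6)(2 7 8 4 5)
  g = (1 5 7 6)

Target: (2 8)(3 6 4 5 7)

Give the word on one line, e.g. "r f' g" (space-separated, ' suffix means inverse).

  after r: (1 3)(4 7 5)
  after f': (2 5 8 7 4)(3 6)
  after r: (1 3 6)(2 4)(5 8)
  after g: (1 3)(2 4)(5 8 7 6)
  after f': (2 8)(3 6 4 5 7)

r f' r g f'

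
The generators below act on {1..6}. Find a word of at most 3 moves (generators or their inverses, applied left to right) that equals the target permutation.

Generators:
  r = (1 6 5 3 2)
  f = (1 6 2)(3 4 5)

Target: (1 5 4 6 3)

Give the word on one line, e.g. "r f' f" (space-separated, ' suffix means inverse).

  after f': (1 2 6)(3 5 4)
  after r': (1 3 6 2)(4 5)
  after r': (1 5 4 6 3)

f' r' r'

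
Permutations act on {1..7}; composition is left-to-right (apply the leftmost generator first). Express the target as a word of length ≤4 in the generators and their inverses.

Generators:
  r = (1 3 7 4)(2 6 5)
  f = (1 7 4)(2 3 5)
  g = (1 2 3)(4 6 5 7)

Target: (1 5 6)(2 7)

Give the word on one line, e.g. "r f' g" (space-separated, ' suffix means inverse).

  after g': (1 3 2)(4 7 5 6)
  after f': (1 2 4)(3 5 6 7)
  after f': (1 5 6)(2 7)

g' f' f'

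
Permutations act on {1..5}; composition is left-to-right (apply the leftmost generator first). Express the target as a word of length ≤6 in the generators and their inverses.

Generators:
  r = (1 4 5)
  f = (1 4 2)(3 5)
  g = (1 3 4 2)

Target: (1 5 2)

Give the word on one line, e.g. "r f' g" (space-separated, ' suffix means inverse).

  after g: (1 3 4 2)
  after f: (1 5 3 2 4)
  after g: (1 5 4 3)
  after g: (1 5 2)

g f g g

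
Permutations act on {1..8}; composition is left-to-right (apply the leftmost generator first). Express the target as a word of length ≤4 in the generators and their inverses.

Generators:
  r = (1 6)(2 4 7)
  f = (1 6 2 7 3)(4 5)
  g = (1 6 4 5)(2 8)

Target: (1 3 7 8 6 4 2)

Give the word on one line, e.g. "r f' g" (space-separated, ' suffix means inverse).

  after r: (1 6)(2 4 7)
  after g': (2 6 5 4 7 8)
  after f': (1 3 7 8 6 4 2)

r g' f'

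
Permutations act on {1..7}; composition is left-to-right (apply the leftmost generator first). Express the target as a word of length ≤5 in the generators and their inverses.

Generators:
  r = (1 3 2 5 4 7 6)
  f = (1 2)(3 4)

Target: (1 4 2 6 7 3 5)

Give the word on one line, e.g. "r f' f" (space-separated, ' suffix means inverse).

  after f: (1 2)(3 4)
  after r': (1 3 5 2 6 7 4)
  after f': (1 4 2 6 7 3 5)
  after f': (1 3 5 2 6 7 4)
  after f': (1 4 2 6 7 3 5)

f r' f' f' f'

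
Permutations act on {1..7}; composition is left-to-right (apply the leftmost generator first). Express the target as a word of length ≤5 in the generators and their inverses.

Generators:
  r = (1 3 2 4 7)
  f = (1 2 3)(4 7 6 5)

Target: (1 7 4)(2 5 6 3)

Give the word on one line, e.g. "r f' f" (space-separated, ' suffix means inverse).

r f' r r

  after r: (1 3 2 4 7)
  after f': (1 2 5 6 7 3)
  after r: (1 4 7 2 5 6)
  after r: (1 7 4)(2 5 6 3)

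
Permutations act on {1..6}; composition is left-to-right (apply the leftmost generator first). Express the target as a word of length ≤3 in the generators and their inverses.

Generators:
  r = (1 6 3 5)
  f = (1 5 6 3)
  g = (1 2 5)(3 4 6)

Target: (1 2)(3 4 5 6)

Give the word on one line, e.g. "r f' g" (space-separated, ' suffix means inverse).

  after g: (1 2 5)(3 4 6)
  after r': (1 2 3 4)
  after f: (1 2)(3 4 5 6)

g r' f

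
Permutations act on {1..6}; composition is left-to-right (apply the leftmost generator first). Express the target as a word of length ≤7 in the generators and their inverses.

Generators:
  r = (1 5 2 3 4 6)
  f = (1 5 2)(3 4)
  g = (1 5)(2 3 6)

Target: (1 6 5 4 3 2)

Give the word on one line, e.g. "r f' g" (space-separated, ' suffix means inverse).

  after g': (1 5)(2 6 3)
  after f': (2 6 4 3 5)
  after r: (1 5 3 2)
  after g: (2 5 6)
  after r': (1 6 5 4 3 2)

g' f' r g r'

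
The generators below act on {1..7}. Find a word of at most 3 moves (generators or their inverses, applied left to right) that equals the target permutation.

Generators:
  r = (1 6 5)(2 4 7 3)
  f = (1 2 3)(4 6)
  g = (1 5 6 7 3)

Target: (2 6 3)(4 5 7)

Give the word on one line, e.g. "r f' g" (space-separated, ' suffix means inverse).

  after g: (1 5 6 7 3)
  after f': (1 5 4 6 7 2)
  after r: (2 6 3)(4 5 7)

g f' r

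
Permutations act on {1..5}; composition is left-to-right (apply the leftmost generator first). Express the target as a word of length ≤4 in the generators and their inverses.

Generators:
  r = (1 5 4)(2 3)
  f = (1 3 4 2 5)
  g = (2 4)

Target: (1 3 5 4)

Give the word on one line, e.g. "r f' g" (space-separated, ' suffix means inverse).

  after r': (1 4 5)(2 3)
  after g: (1 2 3 4 5)
  after r': (1 3 5 4)

r' g r'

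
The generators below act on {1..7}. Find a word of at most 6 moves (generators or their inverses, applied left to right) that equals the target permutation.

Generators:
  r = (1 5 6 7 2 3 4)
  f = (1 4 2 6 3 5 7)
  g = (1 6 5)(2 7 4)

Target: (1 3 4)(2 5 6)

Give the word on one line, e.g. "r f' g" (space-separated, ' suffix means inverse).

  after r: (1 5 6 7 2 3 4)
  after r: (1 6 2 4 5 7 3)
  after g': (2 7 3 5)(4 6)
  after r': (1 4 5 7 2 6 3)
  after r': (1 3 4)(2 5 6)

r r g' r' r'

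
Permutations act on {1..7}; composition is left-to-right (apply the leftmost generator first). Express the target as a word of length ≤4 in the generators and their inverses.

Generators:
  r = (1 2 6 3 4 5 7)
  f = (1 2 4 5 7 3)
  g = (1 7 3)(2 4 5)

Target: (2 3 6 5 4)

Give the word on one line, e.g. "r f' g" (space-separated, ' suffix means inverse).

f r r f

  after f: (1 2 4 5 7 3)
  after r: (1 6 3 2 5)(4 7)
  after r: (1 3 6 4)(2 7 5)
  after f: (2 3 6 5 4)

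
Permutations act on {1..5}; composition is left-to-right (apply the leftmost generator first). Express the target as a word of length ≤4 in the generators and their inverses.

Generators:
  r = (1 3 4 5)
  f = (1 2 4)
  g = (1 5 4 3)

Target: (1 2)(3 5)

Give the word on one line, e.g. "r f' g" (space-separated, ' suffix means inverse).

g g f'

  after g: (1 5 4 3)
  after g: (1 4)(3 5)
  after f': (1 2)(3 5)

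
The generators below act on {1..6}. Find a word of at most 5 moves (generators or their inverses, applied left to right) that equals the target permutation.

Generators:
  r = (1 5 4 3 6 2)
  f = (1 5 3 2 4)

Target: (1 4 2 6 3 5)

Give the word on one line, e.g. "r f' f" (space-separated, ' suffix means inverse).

  after r: (1 5 4 3 6 2)
  after f': (2 4 5)(3 6)
  after r: (1 5)(2 3)
  after f: (1 3 4)
  after r': (1 4 2 6 3 5)

r f' r f r'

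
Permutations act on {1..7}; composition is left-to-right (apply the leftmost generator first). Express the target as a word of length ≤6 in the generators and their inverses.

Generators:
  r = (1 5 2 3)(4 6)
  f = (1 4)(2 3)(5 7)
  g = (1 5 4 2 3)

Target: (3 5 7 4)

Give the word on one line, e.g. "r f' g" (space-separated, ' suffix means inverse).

f' g r' r'

  after f': (1 4)(2 3)(5 7)
  after g: (1 2)(4 5 7)
  after r': (1 5 7 6 4)(2 3)
  after r': (3 5 7 4)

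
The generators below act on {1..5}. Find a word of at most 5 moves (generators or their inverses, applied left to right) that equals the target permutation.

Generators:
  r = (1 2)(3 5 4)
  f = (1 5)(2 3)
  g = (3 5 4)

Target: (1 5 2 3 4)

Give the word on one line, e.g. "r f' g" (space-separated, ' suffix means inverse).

g r' r' f'

  after g: (3 5 4)
  after r': (1 2)
  after r': (3 4 5)
  after f': (1 5 2 3 4)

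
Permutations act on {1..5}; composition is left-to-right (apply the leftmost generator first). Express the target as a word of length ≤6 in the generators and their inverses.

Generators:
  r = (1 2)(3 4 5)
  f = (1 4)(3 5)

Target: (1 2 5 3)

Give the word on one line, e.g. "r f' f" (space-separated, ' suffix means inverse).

r f' r' r'

  after r: (1 2)(3 4 5)
  after f': (1 2 4 3)
  after r': (2 3)(4 5)
  after r': (1 2 5 3)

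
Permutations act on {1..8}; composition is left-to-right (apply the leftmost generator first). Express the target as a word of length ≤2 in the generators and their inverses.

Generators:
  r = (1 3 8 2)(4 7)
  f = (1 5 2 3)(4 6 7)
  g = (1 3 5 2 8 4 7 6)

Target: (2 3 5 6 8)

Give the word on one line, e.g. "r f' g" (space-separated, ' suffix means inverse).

  after f': (1 3 2 5)(4 7 6)
  after g': (2 3 5 6 8)

f' g'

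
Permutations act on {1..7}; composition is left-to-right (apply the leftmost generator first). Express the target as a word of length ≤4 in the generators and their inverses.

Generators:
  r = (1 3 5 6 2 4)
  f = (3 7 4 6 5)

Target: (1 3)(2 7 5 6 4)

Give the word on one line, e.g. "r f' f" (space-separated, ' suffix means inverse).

r' f' f'

  after r': (1 4 2 6 5 3)
  after f': (1 7 3)(2 4)
  after f': (1 3)(2 7 5 6 4)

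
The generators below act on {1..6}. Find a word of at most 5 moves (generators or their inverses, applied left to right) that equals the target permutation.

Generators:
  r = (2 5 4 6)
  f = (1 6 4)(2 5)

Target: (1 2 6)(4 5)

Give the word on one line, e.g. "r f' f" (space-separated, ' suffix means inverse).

  after r': (2 6 4 5)
  after f: (1 6)(2 4)
  after r: (1 2 6)(4 5)

r' f r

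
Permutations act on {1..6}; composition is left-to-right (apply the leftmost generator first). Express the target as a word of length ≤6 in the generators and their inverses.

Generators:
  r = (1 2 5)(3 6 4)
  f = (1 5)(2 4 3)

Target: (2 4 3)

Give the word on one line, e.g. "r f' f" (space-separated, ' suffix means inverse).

f' f' r r r

  after f': (1 5)(2 3 4)
  after f': (2 4 3)
  after r: (1 2 3 5)(4 6)
  after r: (1 5 2 6 3)
  after r: (2 4 3)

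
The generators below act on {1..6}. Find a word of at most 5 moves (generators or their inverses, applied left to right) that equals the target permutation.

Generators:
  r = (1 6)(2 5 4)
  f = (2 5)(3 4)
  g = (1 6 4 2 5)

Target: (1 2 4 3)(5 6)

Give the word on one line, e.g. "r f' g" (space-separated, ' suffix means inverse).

  after f: (2 5)(3 4)
  after g: (1 6 4 3 2)
  after g: (1 4 3 5)(2 6)
  after g: (1 2 4 3)(5 6)

f g g g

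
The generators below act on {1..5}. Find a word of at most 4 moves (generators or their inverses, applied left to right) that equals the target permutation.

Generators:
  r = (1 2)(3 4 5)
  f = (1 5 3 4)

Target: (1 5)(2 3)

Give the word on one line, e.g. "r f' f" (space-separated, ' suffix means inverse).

r' f' r f

  after r': (1 2)(3 5 4)
  after f': (1 2 4 5 3)
  after r: (2 5 4 3)
  after f: (1 5)(2 3)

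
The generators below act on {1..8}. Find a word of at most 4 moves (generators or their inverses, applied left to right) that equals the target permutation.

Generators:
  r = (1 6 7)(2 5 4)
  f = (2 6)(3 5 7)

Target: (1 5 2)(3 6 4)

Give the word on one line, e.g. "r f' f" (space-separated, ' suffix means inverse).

f r r f'

  after f: (2 6)(3 5 7)
  after r: (1 6 5)(2 7 3 4)
  after r: (1 7 3 2)(4 5 6)
  after f': (1 5 2)(3 6 4)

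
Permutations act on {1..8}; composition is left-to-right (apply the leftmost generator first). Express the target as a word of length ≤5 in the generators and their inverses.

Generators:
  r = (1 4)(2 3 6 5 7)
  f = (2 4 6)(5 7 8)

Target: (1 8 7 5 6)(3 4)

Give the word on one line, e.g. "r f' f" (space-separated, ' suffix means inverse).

r' f r f' r

  after r': (1 4)(2 7 5 6 3)
  after f: (1 6 3 4)(2 8 5)
  after r: (1 5 3)(2 8 7)
  after f': (1 8 5 3)(2 7 6 4)
  after r: (1 8 7 5 6)(3 4)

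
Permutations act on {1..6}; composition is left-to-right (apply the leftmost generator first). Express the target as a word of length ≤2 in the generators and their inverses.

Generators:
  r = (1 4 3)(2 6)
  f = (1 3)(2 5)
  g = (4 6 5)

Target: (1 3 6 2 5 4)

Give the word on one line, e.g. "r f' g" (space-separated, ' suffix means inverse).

r' g

  after r': (1 3 4)(2 6)
  after g: (1 3 6 2 5 4)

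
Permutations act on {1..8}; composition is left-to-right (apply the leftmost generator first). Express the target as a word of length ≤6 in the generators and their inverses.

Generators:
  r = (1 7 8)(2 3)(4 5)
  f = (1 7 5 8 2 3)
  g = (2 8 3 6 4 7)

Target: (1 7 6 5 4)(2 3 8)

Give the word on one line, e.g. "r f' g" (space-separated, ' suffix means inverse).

f' g r' g g

  after f': (1 3 2 8 5 7)
  after g: (1 6 4 7)(2 3 8 5)
  after r': (1 6 5 3 7 8 4)
  after g: (1 4)(2 8 7 3)(5 6)
  after g: (1 7 6 5 4)(2 3 8)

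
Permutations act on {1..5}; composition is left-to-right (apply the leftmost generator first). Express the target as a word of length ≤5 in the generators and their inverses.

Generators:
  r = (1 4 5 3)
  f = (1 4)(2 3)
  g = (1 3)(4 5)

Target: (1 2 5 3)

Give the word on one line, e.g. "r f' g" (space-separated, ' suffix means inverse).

g' f' g g r'

  after g': (1 3)(4 5)
  after f': (1 2 3 4 5)
  after g: (1 2)(3 5)
  after g: (1 2 3 4 5)
  after r': (1 2 5 3)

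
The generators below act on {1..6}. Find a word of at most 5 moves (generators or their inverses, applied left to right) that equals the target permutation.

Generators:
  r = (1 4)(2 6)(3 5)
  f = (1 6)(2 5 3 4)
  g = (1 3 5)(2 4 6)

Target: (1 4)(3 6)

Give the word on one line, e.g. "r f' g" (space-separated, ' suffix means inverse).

  after g': (1 5 3)(2 6 4)
  after r: (1 3 4 6)
  after g: (1 5)(2 4)(3 6)
  after g: (2 6 5 3)
  after r: (1 4)(3 6)

g' r g g r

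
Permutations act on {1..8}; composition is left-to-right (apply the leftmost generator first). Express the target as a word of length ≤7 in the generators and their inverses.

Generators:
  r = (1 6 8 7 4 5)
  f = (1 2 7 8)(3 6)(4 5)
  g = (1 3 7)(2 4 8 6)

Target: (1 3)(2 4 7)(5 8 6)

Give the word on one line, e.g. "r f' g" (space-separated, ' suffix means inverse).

  after r': (1 5 4 7 8 6)
  after f': (1 4 2)(3 6 8)
  after g': (1 2 7 3 8)(4 6)
  after f': (3 7 6 5 4)
  after g: (1 3)(2 4 7)(5 8 6)

r' f' g' f' g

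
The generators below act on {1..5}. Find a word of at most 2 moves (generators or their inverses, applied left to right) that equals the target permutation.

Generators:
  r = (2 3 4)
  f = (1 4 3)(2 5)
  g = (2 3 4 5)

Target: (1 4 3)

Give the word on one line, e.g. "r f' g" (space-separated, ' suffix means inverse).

  after f': (1 3 4)(2 5)
  after f': (1 4 3)

f' f'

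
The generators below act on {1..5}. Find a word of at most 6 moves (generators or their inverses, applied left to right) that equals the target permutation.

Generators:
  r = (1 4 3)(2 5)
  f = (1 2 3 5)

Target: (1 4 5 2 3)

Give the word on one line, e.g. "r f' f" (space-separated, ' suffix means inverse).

  after f: (1 2 3 5)
  after r': (1 5 3 2 4)
  after f: (2 4)
  after r: (1 4 5 2 3)

f r' f r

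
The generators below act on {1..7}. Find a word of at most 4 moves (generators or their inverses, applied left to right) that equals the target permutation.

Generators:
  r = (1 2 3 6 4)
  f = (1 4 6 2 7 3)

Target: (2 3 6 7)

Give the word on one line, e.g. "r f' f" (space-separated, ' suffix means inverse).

r' f'

  after r': (1 4 6 3 2)
  after f': (2 3 6 7)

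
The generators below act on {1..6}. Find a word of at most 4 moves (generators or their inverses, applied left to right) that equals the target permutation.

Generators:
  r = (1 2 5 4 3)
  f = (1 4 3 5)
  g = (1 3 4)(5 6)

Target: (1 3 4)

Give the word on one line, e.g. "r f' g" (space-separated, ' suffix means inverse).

g' g'

  after g': (1 4 3)(5 6)
  after g': (1 3 4)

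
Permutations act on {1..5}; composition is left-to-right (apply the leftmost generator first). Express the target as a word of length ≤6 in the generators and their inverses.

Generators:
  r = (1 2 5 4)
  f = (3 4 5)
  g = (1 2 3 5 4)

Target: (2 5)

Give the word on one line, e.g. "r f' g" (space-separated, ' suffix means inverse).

r' g' f' g

  after r': (1 4 5 2)
  after g': (1 5)(2 4 3)
  after f': (1 4 5)(2 3)
  after g: (2 5)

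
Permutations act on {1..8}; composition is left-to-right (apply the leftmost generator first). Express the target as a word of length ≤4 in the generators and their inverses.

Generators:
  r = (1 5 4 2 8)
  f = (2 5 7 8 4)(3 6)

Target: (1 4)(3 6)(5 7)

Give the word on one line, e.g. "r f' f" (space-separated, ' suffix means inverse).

f r r

  after f: (2 5 7 8 4)(3 6)
  after r: (1 5 7)(2 4 8)(3 6)
  after r: (1 4)(3 6)(5 7)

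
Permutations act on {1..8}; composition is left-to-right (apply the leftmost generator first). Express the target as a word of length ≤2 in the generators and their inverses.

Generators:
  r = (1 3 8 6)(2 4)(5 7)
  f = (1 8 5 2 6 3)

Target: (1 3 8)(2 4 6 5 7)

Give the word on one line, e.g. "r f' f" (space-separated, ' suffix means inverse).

  after r': (1 6 8 3)(2 4)(5 7)
  after f: (1 3 8)(2 4 6 5 7)

r' f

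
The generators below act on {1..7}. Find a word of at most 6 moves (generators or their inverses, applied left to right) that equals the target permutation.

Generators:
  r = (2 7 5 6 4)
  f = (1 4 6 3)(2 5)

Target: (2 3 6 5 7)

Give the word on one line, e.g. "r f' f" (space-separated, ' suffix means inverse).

f' r f' f' f'

  after f': (1 3 6 4)(2 5)
  after r: (1 3 4)(2 6)(5 7)
  after f': (1 6 5 7 2 4 3)
  after f': (1 4 6 2)(5 7)
  after f': (2 3 6 5 7)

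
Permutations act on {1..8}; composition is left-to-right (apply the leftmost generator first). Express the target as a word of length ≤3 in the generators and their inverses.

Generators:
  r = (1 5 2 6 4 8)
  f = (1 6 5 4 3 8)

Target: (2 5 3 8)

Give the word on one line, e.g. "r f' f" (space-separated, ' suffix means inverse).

  after f: (1 6 5 4 3 8)
  after f: (1 5 3)(4 8 6)
  after r': (2 5 3 8)

f f r'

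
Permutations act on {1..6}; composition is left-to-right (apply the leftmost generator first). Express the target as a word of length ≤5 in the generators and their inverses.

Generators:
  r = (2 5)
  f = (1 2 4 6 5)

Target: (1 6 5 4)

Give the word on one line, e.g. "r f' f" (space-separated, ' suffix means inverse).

  after f': (1 5 6 4 2)
  after f': (1 6 2 5 4)
  after r': (1 6 5 4)

f' f' r'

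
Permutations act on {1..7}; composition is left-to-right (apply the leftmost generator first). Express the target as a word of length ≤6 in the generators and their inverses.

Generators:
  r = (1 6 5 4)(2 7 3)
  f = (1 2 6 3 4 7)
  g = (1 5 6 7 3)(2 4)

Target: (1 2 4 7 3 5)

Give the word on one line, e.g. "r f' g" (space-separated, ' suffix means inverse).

g' r f r' f

  after g': (1 3 7 6 5)(2 4)
  after r: (1 2)(4 7 5 6)
  after f: (1 6 7 5 3 4)
  after r': (2 3 5 7 6)
  after f: (1 2 4 7 3 5)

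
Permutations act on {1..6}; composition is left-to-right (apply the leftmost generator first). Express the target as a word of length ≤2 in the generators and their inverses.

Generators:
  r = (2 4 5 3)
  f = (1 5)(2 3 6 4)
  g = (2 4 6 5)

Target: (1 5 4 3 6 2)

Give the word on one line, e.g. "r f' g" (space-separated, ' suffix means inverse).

  after g': (2 5 6 4)
  after f: (1 5 4 3 6 2)

g' f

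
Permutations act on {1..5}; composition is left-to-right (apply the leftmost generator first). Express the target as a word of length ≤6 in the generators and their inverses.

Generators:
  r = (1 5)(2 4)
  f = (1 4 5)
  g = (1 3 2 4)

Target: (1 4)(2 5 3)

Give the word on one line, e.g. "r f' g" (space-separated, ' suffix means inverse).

  after f: (1 4 5)
  after g: (2 4 5 3)
  after f': (1 5 3 2)
  after f': (1 4)(2 5 3)

f g f' f'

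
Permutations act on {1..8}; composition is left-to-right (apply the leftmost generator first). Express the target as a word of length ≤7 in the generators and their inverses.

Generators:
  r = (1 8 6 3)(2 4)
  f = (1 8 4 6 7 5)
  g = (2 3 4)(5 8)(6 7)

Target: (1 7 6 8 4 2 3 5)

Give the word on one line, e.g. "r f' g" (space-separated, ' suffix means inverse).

  after f': (1 5 7 6 4 8)
  after f': (1 7 4)(5 6 8)
  after r': (1 7 2 4 3 6)(5 8)
  after g': (1 6)(2 3 7 4)
  after f: (1 7 6 8 4 2 3 5)

f' f' r' g' f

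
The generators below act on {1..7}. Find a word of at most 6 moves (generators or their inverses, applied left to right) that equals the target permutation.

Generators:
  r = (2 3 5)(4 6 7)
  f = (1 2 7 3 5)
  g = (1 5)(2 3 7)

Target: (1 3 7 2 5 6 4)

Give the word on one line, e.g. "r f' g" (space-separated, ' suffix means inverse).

r' f r f r'

  after r': (2 5 3)(4 7 6)
  after f: (1 2)(3 7 6 4)
  after r: (1 3 4 5 2)
  after f: (1 5 7 3 4)
  after r': (1 3 7 2 5 6 4)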